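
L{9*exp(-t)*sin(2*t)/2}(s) 9/((s + 1)^2 + 4)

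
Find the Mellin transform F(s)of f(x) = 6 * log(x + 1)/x -6 * pi * csc(pi * s)/(s - 1)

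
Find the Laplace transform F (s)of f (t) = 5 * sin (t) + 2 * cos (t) 2 * s/ (s^2 + 1) + 5/ (s^2 + 1)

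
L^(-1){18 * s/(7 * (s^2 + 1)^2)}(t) 9 * t * sin(t)/7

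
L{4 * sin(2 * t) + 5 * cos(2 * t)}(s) 8/(s^2 + 4) + 5 * s/(s^2 + 4)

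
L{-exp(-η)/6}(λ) -1/(6 * λ + 6)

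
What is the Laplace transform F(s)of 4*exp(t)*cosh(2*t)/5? 4*(s - 1)/(5*((s - 1)^2 - 4))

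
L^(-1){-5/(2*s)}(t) -5/2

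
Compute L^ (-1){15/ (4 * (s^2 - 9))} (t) 5 * sinh (3 * t)/4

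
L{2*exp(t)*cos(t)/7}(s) 2*(s - 1)/(7*((s - 1)^2 + 1))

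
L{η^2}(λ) 2/λ^3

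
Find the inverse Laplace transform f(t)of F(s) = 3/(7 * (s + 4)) 3 * exp(-4 * t)/7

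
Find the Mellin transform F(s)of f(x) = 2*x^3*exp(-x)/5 2*gamma(s + 3)/5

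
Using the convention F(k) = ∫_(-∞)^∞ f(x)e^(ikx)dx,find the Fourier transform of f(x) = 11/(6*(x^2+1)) 11*pi*exp(-Abs(k))/6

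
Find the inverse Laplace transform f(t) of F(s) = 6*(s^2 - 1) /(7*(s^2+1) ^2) 6*t*cos(t) /7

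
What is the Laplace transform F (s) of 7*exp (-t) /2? 7/ (2*(s + 1) ) 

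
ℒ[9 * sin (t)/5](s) 9/ (5 * (s^2 + 1))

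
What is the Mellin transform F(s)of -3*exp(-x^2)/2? -3*gamma(s/2)/4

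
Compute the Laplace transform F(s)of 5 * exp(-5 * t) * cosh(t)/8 5 * (s + 5)/(8 * ((s + 5)^2 - 1))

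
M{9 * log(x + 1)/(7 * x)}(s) -9 * pi * csc(pi * s)/(7 * s - 7)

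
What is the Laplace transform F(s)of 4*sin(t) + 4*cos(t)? 4*s/(s^2 + 1) + 4/(s^2 + 1)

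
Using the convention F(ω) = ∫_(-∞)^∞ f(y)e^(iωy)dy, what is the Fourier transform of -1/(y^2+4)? -pi*exp(-2*Abs(ω))/2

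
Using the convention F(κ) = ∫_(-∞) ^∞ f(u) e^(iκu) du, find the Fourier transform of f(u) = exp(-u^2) sqrt(pi)*exp(-κ^2/4) 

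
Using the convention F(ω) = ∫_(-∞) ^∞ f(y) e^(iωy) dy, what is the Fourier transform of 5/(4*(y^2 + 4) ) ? 5*pi*exp(-2*Abs(ω) ) /8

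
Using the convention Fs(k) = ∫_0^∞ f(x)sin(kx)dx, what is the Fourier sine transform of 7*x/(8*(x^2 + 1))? 7*pi*exp(-k)/16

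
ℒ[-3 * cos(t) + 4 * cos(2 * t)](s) 4 * s/(s^2 + 4)-3 * s/(s^2 + 1)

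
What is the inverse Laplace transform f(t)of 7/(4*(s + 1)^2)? 7*t*exp(-t)/4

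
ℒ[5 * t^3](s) 30/s^4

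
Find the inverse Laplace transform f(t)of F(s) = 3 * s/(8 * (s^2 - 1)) 3 * cosh(t)/8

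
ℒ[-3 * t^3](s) -18/s^4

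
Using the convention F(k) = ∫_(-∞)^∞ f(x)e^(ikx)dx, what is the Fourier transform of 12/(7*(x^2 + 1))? 12*pi*exp(-Abs(k))/7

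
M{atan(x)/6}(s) -pi * sec(pi * s/2)/(12 * s)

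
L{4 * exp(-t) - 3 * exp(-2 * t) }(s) 4/(s + 1) - 3/(s + 2) 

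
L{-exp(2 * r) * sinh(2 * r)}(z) -2/(z * (z - 4))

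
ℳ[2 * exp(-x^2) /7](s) gamma(s/2) /7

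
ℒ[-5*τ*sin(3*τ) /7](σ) -30*σ/(7*(σ^2 + 9) ^2) 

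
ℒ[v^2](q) 2/q^3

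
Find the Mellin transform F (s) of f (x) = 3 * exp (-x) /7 3 * gamma (s) /7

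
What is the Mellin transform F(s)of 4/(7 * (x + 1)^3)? 2 * pi * (s - 2) * (s - 1)/(7 * sin(pi * s))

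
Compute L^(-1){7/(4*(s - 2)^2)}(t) 7*t*exp(2*t)/4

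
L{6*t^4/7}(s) 144/(7*s^5)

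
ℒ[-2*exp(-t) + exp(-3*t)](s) 1/(s + 3)-2/(s + 1)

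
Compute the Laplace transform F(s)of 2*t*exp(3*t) 2/(s - 3)^2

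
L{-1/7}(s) -1/(7 * s)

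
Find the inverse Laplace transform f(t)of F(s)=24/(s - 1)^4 4 * t^3 * exp(t)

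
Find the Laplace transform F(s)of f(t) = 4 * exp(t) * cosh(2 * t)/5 4 * (s - 1)/(5 * ((s - 1)^2 - 4))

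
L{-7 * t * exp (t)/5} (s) -7/ (5 * (s - 1)^2)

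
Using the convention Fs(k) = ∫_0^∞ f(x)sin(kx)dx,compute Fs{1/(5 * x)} pi/10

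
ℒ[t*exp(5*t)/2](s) 1/(2*(s - 5)^2)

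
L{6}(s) 6/s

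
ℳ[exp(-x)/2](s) gamma(s)/2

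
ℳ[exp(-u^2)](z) gamma(z/2)/2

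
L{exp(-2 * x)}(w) 1/(w + 2)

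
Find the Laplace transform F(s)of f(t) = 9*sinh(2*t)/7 18/(7*(s^2 - 4))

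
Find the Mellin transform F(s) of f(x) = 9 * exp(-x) 9 * gamma(s) 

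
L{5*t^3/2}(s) 15/s^4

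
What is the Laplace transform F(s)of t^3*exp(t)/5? 6/(5*(s - 1)^4)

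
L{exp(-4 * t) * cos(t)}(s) (s + 4)/((s + 4)^2 + 1)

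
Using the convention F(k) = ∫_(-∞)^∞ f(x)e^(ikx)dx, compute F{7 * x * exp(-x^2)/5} 7 * I * sqrt(pi) * k * exp(-k^2/4)/10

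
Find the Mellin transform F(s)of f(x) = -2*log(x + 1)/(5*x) 2*pi*csc(pi*s)/(5*(s - 1))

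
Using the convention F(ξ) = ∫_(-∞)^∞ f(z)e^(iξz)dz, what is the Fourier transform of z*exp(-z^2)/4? I*sqrt(pi)*ξ*exp(-ξ^2/4)/8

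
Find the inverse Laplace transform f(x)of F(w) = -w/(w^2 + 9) -cos(3*x)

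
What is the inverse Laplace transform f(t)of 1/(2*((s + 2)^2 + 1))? exp(-2*t)*sin(t)/2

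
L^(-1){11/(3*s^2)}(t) 11*t/3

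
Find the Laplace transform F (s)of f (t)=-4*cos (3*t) -4*s/ (s^2 + 9)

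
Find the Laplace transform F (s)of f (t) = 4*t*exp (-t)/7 4/ (7*(s + 1)^2)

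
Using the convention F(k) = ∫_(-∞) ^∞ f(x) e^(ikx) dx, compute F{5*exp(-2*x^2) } 5*sqrt(2)*sqrt(pi)*exp(-k^2/8) /2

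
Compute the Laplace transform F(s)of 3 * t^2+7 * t 7/s^2+6/s^3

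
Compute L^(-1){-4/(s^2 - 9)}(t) -4 * sinh(3 * t)/3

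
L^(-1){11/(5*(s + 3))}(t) 11*exp(-3*t)/5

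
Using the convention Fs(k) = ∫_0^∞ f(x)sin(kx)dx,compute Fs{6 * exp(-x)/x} 6 * atan(k)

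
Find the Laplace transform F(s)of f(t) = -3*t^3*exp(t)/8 -9/(4*(s - 1)^4)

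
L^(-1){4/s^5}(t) t^4/6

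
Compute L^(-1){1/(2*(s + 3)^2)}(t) t*exp(-3*t)/2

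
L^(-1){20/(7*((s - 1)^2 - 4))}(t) 10*exp(t)*sinh(2*t)/7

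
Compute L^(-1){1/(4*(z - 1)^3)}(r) r^2*exp(r)/8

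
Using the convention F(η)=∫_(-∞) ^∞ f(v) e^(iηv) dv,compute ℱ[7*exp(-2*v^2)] 7*sqrt(2)*sqrt(pi)*exp(-η^2/8) /2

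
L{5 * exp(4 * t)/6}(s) 5/(6 * (s - 4))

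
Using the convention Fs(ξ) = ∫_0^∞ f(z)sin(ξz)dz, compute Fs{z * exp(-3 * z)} 6 * ξ/(ξ^2 + 9)^2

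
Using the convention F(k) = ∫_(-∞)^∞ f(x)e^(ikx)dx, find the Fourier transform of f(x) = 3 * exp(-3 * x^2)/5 sqrt(3) * sqrt(pi) * exp(-k^2/12)/5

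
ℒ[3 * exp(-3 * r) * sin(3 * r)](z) 9/((z + 3)^2 + 9)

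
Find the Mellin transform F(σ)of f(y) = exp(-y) gamma(σ)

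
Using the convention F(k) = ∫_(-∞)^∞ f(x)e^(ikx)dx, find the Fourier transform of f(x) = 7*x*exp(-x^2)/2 7*I*sqrt(pi)*k*exp(-k^2/4)/4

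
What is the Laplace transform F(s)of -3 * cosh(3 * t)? -3 * s/(s^2-9)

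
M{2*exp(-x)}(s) 2*gamma(s)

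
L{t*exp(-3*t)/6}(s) 1/(6*(s+3)^2)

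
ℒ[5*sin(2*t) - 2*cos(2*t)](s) 10/(s^2 + 4) - 2*s/(s^2 + 4)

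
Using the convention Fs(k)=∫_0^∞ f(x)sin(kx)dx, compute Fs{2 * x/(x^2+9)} pi * exp(-3 * k)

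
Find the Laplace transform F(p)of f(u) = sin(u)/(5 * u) atan(1/p)/5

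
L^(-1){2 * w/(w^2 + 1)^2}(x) x * sin(x)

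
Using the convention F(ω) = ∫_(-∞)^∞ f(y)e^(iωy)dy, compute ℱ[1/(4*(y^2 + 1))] pi*exp(-Abs(ω))/4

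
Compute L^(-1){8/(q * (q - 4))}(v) 4 * exp(2 * v) * sinh(2 * v)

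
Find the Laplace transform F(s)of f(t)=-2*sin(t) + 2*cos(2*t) 2*s/(s^2 + 4) - 2/(s^2 + 1)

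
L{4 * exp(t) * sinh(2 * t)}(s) 8/((s - 1)^2 - 4)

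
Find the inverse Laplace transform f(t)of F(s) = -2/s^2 -2*t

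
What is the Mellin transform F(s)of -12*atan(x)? 6*pi*sec(pi*s/2)/s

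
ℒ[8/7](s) 8/(7 * s)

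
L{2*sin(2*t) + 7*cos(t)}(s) 7*s/(s^2 + 1) + 4/(s^2 + 4)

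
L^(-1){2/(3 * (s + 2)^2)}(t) 2 * t * exp(-2 * t)/3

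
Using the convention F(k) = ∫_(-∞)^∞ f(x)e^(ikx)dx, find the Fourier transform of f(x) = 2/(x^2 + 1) 2 * pi * exp(-Abs(k))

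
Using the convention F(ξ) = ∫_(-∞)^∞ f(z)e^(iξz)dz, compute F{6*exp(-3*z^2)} 2*sqrt(3)*sqrt(pi)*exp(-ξ^2/12)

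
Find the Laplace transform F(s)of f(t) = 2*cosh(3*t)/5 2*s/(5*(s^2 - 9))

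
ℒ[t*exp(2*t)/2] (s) 1/(2*(s - 2)^2)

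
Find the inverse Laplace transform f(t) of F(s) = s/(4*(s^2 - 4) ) cosh(2*t) /4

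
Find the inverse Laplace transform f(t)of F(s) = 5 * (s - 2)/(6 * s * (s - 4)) 5 * exp(2 * t) * cosh(2 * t)/6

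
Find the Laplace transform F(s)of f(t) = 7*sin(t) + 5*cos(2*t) 7/(s^2 + 1) + 5*s/(s^2 + 4)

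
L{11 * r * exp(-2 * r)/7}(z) 11/(7 * (z + 2)^2)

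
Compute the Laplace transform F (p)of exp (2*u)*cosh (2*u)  (p - 2)/ (p*(p - 4))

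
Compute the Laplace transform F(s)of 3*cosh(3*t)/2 3*s/(2*(s^2 - 9))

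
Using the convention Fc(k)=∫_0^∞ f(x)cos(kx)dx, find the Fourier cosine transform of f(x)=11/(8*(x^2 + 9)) 11*pi*exp(-3*k)/48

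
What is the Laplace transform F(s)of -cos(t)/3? -s/(3 * s^2 + 3)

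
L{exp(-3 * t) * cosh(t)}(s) (s+3)/((s+3)^2 - 1)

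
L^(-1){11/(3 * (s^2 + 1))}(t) 11 * sin(t)/3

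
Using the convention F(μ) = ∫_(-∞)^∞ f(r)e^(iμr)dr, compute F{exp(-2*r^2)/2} sqrt(2)*sqrt(pi)*exp(-μ^2/8)/4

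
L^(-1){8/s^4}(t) 4*t^3/3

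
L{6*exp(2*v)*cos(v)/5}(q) 6*(q - 2)/(5*((q - 2)^2 + 1))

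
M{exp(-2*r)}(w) gamma(w)/2^w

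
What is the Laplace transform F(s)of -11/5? -11/(5*s)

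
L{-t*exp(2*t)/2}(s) -1/(2*(s - 2)^2)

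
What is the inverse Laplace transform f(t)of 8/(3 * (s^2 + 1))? 8 * sin(t)/3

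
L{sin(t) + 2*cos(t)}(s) 1/(s^2 + 1) + 2*s/(s^2 + 1)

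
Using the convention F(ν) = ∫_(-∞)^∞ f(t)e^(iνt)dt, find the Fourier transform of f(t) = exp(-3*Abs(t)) 6/(ν^2+9)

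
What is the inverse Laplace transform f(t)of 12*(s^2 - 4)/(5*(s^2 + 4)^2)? 12*t*cos(2*t)/5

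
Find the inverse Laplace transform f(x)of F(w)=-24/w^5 -x^4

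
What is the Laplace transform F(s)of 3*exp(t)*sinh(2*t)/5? 6/(5*((s - 1)^2-4))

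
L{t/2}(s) 1/(2 * s^2)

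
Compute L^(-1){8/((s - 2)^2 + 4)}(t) 4*exp(2*t)*sin(2*t)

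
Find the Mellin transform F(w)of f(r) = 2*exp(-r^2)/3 gamma(w/2)/3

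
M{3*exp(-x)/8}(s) 3*gamma(s)/8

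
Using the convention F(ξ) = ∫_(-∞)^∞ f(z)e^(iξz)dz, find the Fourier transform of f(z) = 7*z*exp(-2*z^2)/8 7*sqrt(2)*I*sqrt(pi)*ξ*exp(-ξ^2/8)/64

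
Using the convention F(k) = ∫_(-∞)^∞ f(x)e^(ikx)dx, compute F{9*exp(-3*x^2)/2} 3*sqrt(3)*sqrt(pi)*exp(-k^2/12)/2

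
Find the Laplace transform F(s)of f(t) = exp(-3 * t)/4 1/(4 * (s + 3))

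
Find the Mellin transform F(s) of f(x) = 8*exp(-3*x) 8*gamma(s) /3^s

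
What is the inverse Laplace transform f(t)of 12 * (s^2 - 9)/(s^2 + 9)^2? 12 * t * cos(3 * t)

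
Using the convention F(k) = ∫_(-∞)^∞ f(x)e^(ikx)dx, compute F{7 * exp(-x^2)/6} 7 * sqrt(pi) * exp(-k^2/4)/6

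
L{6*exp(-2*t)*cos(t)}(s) 6*(s + 2)/((s + 2)^2 + 1)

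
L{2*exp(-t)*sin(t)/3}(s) 2/(3*((s + 1)^2 + 1))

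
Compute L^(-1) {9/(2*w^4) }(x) 3*x^3/4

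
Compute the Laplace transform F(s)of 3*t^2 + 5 6/s^3 + 5/s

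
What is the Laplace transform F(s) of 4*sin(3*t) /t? 4*atan(3/s) 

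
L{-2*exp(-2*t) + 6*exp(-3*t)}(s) 6/(s + 3) - 2/(s + 2)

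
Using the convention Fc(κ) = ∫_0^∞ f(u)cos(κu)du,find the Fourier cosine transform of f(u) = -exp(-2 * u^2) -sqrt(2) * sqrt(pi) * exp(-κ^2/8)/4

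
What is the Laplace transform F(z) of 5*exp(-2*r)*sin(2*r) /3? 10/(3*((z+2) ^2+4) ) 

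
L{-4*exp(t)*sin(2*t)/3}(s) -8/(3*(s - 1)^2 + 12)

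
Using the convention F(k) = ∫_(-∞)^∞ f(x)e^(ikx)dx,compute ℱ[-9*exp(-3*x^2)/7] -3*sqrt(3)*sqrt(pi)*exp(-k^2/12)/7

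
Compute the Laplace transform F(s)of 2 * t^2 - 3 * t 4/s^3 - 3/s^2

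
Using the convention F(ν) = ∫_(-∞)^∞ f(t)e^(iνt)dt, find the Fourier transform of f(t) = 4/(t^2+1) 4*pi*exp(-Abs(ν))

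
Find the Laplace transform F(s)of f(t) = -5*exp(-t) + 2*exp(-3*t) 2/(s + 3)-5/(s + 1)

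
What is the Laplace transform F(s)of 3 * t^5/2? 180/s^6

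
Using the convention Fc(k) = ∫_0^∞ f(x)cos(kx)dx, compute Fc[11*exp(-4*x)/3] 44/(3*(k^2 + 16))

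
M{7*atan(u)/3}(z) -7*pi*sec(pi*z/2)/(6*z)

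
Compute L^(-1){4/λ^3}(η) 2*η^2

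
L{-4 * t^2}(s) -8/s^3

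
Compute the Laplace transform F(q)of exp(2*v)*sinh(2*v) 2/(q*(q - 4))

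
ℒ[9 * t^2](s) 18/s^3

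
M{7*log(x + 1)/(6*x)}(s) -7*pi*csc(pi*s)/(6*s - 6)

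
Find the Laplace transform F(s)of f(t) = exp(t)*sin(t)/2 1/(2*((s - 1)^2+1))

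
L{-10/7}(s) -10/(7 * s)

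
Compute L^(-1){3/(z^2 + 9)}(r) sin(3*r)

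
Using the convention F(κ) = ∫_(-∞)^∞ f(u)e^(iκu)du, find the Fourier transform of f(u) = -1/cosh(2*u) -pi/(2*cosh(pi*κ/4))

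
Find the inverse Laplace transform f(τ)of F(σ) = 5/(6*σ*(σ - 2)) 5*exp(τ)*sinh(τ)/6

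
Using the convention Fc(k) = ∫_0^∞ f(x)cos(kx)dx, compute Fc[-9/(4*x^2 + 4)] -9*pi*exp(-k)/8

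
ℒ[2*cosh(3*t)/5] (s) 2*s/(5*(s^2 - 9))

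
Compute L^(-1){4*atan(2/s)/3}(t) 4*sin(2*t)/(3*t)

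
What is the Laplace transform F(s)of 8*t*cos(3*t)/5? 8*(s^2 - 9)/(5*(s^2 + 9)^2)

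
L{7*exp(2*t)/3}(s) 7/(3*(s - 2))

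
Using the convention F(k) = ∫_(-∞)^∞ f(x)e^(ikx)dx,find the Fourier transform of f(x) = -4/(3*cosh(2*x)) -2*pi/(3*cosh(pi*k/4))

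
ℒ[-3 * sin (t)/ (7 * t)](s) -3 * atan (1/s)/7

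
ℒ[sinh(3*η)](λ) 3/(λ^2 - 9)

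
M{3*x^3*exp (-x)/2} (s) 3*gamma (s + 3)/2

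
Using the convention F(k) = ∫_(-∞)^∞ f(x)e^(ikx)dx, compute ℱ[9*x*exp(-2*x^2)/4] 9*sqrt(2)*I*sqrt(pi)*k*exp(-k^2/8)/32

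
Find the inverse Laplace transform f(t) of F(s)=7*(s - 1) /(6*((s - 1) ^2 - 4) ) 7*exp(t)*cosh(2*t) /6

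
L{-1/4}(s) -1/(4*s)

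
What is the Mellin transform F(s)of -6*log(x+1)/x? 6*pi*csc(pi*s)/(s - 1)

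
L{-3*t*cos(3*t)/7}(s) 3*(9 - s^2)/(7*(s^2+9)^2)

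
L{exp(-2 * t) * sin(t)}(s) 1/((s + 2)^2 + 1)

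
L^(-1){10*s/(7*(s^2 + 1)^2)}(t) 5*t*sin(t)/7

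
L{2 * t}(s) 2/s^2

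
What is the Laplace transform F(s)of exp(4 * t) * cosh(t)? (s - 4)/((s - 4)^2 - 1)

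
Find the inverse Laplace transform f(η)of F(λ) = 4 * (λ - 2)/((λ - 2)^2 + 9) 4 * exp(2 * η) * cos(3 * η)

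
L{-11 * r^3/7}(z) -66/(7 * z^4)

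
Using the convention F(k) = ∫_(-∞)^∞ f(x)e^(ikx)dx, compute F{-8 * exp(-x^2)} -8 * sqrt(pi) * exp(-k^2/4)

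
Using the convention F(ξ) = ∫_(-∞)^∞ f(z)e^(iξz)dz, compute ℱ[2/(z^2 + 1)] 2*pi*exp(-Abs(ξ))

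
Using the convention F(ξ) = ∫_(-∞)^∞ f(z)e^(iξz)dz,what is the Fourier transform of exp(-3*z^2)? sqrt(3)*sqrt(pi)*exp(-ξ^2/12)/3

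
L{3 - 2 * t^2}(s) 3/s - 4/s^3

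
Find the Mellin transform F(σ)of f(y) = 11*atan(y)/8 -11*pi*sec(pi*σ/2)/(16*σ)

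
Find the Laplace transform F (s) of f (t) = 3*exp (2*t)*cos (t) 3*(s - 2) / ( (s - 2) ^2 + 1) 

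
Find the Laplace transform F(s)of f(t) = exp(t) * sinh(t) 1/(s * (s - 2))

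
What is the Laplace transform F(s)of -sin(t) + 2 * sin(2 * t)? 4/(s^2 + 4) - 1/(s^2 + 1)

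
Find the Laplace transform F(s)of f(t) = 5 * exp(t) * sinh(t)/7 5/(7 * s * (s - 2))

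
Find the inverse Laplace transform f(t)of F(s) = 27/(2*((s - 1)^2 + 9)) 9*exp(t)*sin(3*t)/2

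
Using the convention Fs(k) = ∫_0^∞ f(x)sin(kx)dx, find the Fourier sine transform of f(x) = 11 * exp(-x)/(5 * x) 11 * atan(k)/5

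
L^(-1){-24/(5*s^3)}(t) -12*t^2/5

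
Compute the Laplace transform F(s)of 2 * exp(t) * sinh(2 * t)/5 4/(5 * ((s - 1)^2 - 4))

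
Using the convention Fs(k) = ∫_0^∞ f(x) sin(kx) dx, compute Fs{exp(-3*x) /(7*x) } atan(k/3) /7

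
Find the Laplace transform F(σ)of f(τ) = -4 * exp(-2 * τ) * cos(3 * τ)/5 4 * (-σ - 2)/(5 * ((σ + 2)^2 + 9))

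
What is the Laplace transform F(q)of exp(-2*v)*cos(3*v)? (q + 2)/((q + 2)^2 + 9)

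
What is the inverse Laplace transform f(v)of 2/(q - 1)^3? v^2*exp(v)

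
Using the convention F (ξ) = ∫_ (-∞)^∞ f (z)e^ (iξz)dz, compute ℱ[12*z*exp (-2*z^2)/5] 3*sqrt (2)*I*sqrt (pi)*ξ*exp (-ξ^2/8)/10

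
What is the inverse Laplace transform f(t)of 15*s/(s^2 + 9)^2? 5*t*sin(3*t)/2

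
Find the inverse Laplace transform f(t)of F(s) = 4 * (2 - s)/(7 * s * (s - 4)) -4 * exp(2 * t) * cosh(2 * t)/7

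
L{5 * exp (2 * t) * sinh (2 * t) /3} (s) 10/ (3 * s * (s - 4) ) 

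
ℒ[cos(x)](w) w/(w^2 + 1)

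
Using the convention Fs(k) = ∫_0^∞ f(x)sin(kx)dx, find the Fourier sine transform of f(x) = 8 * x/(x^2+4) 4 * pi * exp(-2 * k)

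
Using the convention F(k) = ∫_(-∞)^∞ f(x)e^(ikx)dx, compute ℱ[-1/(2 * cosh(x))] -pi/(2 * cosh(pi * k/2))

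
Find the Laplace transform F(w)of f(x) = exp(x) 1/(w - 1)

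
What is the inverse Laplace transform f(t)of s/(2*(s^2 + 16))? cos(4*t)/2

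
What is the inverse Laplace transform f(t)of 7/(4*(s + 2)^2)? 7*t*exp(-2*t)/4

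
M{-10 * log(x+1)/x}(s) 10 * pi * csc(pi * s)/(s - 1)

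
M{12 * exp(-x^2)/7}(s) 6 * gamma(s/2)/7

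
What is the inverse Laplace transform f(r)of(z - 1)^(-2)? r*exp(r)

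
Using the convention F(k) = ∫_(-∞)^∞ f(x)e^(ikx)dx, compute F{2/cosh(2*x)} pi/cosh(pi*k/4)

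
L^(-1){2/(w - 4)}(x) 2 * exp(4 * x)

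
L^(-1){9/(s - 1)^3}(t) 9*t^2*exp(t)/2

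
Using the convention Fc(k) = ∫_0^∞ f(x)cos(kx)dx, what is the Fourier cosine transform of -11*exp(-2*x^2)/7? -11*sqrt(2)*sqrt(pi)*exp(-k^2/8)/28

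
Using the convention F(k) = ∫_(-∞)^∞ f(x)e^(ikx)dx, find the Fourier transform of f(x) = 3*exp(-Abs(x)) 6/(k^2 + 1)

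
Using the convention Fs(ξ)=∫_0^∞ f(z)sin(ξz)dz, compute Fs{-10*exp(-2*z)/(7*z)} -10*atan(ξ/2)/7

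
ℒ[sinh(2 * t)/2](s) 1/(s^2 - 4)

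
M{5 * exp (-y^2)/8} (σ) 5 * gamma (σ/2)/16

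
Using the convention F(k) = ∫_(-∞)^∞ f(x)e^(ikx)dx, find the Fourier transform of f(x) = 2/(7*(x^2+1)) 2*pi*exp(-Abs(k))/7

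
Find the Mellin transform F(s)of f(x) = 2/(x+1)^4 gamma(s) * gamma(4 - s)/3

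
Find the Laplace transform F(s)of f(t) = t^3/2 3/s^4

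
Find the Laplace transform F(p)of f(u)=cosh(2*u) p/(p^2 - 4)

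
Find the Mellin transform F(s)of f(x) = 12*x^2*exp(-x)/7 12*gamma(s + 2)/7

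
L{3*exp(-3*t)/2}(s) 3/(2*(s + 3))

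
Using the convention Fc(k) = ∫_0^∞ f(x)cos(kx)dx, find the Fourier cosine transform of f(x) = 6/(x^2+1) 3 * pi * exp(-k)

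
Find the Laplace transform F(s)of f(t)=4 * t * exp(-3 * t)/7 4/(7 * (s + 3)^2)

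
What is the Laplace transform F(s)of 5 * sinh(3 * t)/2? 15/(2 * (s^2 - 9))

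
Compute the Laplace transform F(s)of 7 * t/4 7/(4 * s^2)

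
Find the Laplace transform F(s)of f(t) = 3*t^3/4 9/(2*s^4)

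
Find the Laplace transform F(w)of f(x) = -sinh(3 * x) -3/(w^2 - 9)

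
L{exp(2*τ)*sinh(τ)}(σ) 1/((σ - 2)^2 - 1)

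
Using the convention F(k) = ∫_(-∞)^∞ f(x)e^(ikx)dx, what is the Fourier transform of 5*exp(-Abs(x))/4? 5/(2*(k^2 + 1))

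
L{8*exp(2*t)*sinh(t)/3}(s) 8/(3*((s - 2)^2 - 1))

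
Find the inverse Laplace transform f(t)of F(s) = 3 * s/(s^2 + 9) 3 * cos(3 * t)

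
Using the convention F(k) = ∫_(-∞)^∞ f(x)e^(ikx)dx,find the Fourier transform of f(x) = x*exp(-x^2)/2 I*sqrt(pi)*k*exp(-k^2/4)/4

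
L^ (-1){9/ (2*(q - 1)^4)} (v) 3*v^3*exp (v)/4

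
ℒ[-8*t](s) -8/s^2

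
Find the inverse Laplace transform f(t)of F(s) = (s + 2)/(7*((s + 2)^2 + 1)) exp(-2*t)*cos(t)/7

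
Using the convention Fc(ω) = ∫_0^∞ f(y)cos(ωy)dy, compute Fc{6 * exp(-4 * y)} 24/(ω^2 + 16)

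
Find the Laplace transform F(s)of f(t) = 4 4/s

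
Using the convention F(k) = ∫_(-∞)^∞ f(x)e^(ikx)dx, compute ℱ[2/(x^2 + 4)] pi*exp(-2*Abs(k))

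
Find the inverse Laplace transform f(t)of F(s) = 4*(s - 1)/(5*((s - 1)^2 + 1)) 4*exp(t)*cos(t)/5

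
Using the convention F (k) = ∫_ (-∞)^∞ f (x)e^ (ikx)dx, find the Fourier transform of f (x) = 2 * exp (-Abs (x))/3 4/ (3 * (k^2 + 1))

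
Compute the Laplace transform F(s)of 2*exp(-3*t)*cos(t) 2*(s+3)/((s+3)^2+1)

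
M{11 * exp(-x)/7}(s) 11 * gamma(s)/7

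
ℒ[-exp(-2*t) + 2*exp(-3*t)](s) 2/(s + 3) - 1/(s + 2) 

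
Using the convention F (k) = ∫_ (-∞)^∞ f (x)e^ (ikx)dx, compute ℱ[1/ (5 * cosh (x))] pi/ (5 * cosh (pi * k/2))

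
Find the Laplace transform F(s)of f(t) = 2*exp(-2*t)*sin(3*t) 6/((s + 2)^2 + 9)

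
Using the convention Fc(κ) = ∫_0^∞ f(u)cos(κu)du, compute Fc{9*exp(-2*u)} 18/(κ^2 + 4)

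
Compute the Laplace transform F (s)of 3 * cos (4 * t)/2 3 * s/ (2 * (s^2+16))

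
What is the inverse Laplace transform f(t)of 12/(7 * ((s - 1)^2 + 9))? 4 * exp(t) * sin(3 * t)/7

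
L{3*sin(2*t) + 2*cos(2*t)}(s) 6/(s^2 + 4) + 2*s/(s^2 + 4)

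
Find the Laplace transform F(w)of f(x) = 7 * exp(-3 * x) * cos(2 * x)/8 7 * (w + 3)/(8 * ((w + 3)^2 + 4))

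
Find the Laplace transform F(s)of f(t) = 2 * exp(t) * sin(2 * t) 4/((s - 1)^2 + 4)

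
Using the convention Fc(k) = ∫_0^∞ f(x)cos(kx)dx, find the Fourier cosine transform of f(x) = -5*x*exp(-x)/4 5*(k^2-1)/(4*(k^2 + 1)^2)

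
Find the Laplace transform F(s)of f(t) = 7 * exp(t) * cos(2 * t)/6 7 * (s - 1)/(6 * ((s - 1)^2 + 4))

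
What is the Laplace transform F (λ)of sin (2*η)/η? atan (2/λ)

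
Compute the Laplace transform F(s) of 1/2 1/(2 * s) 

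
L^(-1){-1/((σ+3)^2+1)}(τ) -exp(-3 * τ) * sin(τ)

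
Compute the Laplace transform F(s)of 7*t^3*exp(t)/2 21/(s - 1)^4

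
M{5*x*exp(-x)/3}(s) 5*gamma(s + 1)/3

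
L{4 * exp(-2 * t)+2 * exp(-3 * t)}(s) 4/(s+2)+2/(s+3)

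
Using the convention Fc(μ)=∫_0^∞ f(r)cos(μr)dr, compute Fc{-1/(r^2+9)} -pi*exp(-3*μ)/6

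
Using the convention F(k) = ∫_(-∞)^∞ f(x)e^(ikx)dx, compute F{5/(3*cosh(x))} 5*pi/(3*cosh(pi*k/2))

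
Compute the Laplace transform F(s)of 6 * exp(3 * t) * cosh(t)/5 6 * (s - 3)/(5 * ((s - 3)^2 - 1))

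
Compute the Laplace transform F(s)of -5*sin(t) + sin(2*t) 2/(s^2 + 4) - 5/(s^2 + 1)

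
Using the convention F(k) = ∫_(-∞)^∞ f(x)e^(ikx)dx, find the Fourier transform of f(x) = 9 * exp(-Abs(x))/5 18/(5 * (k^2 + 1))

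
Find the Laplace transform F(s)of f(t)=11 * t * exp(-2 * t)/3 11/(3 * (s + 2)^2)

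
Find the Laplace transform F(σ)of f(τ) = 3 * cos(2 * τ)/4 3 * σ/(4 * (σ^2 + 4))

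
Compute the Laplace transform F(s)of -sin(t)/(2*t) -atan(1/s)/2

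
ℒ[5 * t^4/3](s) 40/s^5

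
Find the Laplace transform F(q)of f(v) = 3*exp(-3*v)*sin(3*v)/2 9/(2*((q + 3)^2 + 9))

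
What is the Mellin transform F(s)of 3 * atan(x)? -3 * pi * sec(pi * s/2)/(2 * s)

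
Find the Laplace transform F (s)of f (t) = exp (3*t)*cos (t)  (s - 3)/ ( (s - 3)^2 + 1)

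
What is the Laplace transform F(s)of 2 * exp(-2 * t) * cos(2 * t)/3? 2 * (s + 2)/(3 * ((s + 2)^2 + 4))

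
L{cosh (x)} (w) w/ (w^2 - 1)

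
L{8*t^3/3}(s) 16/s^4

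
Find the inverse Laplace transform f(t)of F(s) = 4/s 4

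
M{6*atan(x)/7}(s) -3*pi*sec(pi*s/2)/(7*s)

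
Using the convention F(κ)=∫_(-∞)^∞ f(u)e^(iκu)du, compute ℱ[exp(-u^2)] sqrt(pi) * exp(-κ^2/4)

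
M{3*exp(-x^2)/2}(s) 3*gamma(s/2)/4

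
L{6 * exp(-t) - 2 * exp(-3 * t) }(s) 6/(s + 1) - 2/(s + 3) 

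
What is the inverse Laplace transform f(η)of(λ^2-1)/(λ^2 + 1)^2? η*cos(η)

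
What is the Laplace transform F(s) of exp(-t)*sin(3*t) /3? 1/((s + 1) ^2 + 9) 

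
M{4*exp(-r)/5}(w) 4*gamma(w)/5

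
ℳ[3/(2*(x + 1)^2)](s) -3*pi*(s - 1)/(2*sin(pi*s))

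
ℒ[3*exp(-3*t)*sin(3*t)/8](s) 9/(8*((s+3)^2+9))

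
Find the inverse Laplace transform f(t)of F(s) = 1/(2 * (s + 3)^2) t * exp(-3 * t)/2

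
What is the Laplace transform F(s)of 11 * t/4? 11/(4 * s^2)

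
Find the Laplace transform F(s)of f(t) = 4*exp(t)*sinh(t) 4/(s*(s - 2))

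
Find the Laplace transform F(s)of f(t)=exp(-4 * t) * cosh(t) (s+4)/((s+4)^2 - 1)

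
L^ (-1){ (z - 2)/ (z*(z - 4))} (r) exp (2*r)*cosh (2*r)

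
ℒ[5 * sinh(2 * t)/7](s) 10/(7 * (s^2 - 4))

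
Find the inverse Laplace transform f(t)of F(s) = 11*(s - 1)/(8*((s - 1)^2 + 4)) 11*exp(t)*cos(2*t)/8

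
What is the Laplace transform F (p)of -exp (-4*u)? -1/ (p + 4)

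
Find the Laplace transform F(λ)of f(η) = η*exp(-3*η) (λ + 3)^(-2)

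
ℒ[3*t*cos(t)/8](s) 3*(s^2 - 1)/(8*(s^2 + 1)^2)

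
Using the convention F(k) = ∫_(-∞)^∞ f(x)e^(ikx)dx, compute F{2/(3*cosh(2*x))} pi/(3*cosh(pi*k/4))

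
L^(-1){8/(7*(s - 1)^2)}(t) 8*t*exp(t)/7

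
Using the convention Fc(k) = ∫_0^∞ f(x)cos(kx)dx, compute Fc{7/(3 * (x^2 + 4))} 7 * pi * exp(-2 * k)/12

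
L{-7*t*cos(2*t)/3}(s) 7*(4 - s^2)/(3*(s^2+4)^2)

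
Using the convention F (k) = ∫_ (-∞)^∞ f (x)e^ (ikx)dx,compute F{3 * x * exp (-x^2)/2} 3 * I * sqrt (pi) * k * exp (-k^2/4)/4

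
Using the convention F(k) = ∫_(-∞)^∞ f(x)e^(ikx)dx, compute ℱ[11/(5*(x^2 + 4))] 11*pi*exp(-2*Abs(k))/10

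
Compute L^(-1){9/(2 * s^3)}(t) 9 * t^2/4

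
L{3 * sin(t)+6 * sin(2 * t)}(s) 12/(s^2+4)+3/(s^2+1)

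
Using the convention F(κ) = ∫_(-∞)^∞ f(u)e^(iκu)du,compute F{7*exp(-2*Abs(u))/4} 7/(κ^2 + 4)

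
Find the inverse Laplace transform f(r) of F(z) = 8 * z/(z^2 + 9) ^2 4 * r * sin(3 * r) /3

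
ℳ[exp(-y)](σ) gamma(σ)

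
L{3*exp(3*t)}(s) 3/(s - 3)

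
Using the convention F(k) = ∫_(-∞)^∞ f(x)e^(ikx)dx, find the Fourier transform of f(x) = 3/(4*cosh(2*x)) 3*pi/(8*cosh(pi*k/4))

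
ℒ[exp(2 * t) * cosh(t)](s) (s - 2)/((s - 2)^2 - 1)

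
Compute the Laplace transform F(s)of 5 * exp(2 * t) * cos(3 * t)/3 5 * (s - 2)/(3 * ((s - 2)^2 + 9))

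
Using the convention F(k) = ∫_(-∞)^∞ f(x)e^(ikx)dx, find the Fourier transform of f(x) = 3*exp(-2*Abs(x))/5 12/(5*(k^2 + 4))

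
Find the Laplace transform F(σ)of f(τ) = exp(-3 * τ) 1/(σ + 3)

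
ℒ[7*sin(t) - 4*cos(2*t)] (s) 7/(s^2 + 1) - 4*s/(s^2 + 4)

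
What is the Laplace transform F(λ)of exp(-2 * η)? 1/(λ + 2)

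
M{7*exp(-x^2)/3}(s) 7*gamma(s/2)/6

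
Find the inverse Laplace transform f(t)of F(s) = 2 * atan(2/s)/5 2 * sin(2 * t)/(5 * t)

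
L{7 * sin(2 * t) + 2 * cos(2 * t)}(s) 14/(s^2 + 4) + 2 * s/(s^2 + 4)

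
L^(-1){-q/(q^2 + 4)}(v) -cos(2 * v)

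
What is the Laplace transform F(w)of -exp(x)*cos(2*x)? (1 - w)/((w - 1)^2 + 4)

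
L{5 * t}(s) 5/s^2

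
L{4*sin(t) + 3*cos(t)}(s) 3*s/(s^2 + 1) + 4/(s^2 + 1)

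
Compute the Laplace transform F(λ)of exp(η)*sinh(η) 1/(λ*(λ - 2))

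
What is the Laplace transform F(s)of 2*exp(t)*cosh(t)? 2*(s - 1)/(s*(s - 2))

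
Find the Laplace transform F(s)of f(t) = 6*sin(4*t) 24/(s^2 + 16)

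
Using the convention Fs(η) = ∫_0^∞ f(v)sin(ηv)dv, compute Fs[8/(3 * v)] 4 * pi/3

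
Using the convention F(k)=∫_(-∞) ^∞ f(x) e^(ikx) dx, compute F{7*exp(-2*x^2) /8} 7*sqrt(2)*sqrt(pi)*exp(-k^2/8) /16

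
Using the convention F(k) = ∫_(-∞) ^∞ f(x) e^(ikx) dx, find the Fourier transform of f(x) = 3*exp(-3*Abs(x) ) 18/(k^2 + 9) 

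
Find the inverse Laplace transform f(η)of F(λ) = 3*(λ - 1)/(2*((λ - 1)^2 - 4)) 3*exp(η)*cosh(2*η)/2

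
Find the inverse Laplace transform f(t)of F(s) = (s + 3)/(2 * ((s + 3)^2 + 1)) exp(-3 * t) * cos(t)/2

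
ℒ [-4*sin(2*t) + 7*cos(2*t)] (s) 7*s/(s^2 + 4) - 8/(s^2 + 4)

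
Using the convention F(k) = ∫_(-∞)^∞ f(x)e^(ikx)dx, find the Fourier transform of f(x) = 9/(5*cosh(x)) 9*pi/(5*cosh(pi*k/2))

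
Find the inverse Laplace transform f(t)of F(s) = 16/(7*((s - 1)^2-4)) 8*exp(t)*sinh(2*t)/7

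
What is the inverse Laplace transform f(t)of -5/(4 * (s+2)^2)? -5 * t * exp(-2 * t)/4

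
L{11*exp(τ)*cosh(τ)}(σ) 11*(σ - 1)/(σ*(σ - 2))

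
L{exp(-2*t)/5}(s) 1/(5*(s + 2))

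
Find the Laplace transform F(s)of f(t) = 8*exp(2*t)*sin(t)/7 8/(7*((s - 2)^2 + 1))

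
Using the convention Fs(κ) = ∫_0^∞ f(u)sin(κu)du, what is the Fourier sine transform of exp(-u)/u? atan(κ)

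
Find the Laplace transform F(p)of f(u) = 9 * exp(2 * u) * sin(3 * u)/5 27/(5 * ((p - 2)^2+9))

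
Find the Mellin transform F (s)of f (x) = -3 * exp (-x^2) -3 * gamma (s/2)/2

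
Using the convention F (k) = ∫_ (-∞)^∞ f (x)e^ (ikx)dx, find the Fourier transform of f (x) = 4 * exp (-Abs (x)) 8/ (k^2+1)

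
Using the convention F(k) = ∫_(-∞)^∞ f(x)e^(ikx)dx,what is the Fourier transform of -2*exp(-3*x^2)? -2*sqrt(3)*sqrt(pi)*exp(-k^2/12)/3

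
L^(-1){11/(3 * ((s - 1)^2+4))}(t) 11 * exp(t) * sin(2 * t)/6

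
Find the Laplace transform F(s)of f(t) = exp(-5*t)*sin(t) 1/((s + 5)^2 + 1)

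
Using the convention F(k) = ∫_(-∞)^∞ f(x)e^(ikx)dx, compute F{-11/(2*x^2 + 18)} -11*pi*exp(-3*Abs(k))/6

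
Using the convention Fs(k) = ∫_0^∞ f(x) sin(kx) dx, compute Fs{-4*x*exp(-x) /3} -8*k/(3*(k^2+1) ^2) 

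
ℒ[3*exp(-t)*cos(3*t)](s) 3*(s + 1)/((s + 1)^2 + 9)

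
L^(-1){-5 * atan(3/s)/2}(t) -5 * sin(3 * t)/(2 * t)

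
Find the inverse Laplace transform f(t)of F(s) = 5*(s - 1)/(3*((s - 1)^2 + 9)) 5*exp(t)*cos(3*t)/3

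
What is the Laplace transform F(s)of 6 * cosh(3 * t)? 6 * s/(s^2 - 9)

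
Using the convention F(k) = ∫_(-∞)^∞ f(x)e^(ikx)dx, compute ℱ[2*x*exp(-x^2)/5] I*sqrt(pi)*k*exp(-k^2/4)/5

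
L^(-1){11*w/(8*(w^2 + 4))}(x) 11*cos(2*x)/8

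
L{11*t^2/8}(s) 11/(4*s^3)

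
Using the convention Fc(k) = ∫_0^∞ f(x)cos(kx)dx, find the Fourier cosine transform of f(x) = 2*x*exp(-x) 2*(1 - k^2)/(k^2 + 1)^2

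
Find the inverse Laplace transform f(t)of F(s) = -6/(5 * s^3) -3 * t^2/5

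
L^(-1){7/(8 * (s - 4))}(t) 7 * exp(4 * t)/8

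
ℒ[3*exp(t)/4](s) 3/(4*(s - 1))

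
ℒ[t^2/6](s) 1/(3*s^3)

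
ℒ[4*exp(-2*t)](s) 4/(s + 2)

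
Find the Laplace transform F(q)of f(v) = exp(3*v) 1/(q - 3)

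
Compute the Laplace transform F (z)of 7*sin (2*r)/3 14/ (3*(z^2 + 4))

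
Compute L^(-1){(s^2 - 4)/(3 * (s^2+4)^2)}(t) t * cos(2 * t)/3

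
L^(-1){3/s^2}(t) 3 * t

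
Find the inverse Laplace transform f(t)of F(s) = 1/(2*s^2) t/2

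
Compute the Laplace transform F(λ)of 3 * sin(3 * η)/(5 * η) 3 * atan(3/λ)/5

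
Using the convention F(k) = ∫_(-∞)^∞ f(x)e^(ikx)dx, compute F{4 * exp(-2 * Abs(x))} 16/(k^2+4)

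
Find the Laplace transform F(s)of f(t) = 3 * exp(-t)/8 3/(8 * (s + 1))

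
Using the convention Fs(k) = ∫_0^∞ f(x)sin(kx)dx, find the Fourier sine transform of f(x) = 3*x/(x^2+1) 3*pi*exp(-k)/2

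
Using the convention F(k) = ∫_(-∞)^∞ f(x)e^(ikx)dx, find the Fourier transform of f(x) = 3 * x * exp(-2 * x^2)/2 3 * sqrt(2) * I * sqrt(pi) * k * exp(-k^2/8)/16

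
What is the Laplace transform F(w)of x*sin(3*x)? 6*w/(w^2 + 9)^2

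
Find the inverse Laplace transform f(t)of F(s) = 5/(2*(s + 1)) 5*exp(-t)/2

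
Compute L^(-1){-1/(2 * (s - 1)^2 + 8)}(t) -exp(t) * sin(2 * t)/4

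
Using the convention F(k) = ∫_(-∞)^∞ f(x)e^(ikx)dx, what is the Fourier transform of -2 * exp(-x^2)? -2 * sqrt(pi) * exp(-k^2/4)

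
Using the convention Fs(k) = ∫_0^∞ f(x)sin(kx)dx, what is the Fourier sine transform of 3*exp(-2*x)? 3*k/(k^2 + 4)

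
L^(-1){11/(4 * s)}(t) 11/4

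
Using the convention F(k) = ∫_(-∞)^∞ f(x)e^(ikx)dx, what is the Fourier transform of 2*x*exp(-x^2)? I*sqrt(pi)*k*exp(-k^2/4)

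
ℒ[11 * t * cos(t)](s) 11 * (s^2-1)/(s^2+1)^2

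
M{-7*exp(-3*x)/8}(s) -7*gamma(s)/(8*3^s)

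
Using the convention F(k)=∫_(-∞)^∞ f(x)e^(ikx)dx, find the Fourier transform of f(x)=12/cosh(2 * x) 6 * pi/cosh(pi * k/4)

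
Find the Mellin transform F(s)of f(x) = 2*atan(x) -pi*sec(pi*s/2)/s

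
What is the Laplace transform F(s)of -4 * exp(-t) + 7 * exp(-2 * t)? 7/(s + 2) - 4/(s + 1)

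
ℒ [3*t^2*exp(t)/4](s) 3/(2*(s - 1)^3)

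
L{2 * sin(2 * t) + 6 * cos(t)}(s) 6 * s/(s^2 + 1) + 4/(s^2 + 4)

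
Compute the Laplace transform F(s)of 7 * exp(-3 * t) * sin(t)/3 7/(3 * ((s+3)^2+1))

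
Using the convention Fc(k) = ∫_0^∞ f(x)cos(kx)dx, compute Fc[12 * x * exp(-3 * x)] 12 * (9 - k^2)/(k^2+9)^2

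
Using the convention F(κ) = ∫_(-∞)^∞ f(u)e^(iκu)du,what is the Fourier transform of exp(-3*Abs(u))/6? 1/(κ^2 + 9)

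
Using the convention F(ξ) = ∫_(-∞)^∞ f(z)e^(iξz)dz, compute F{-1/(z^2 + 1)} -pi * exp(-Abs(ξ))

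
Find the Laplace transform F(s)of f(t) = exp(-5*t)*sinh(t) 1/((s + 5)^2 - 1)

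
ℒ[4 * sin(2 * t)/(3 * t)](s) 4 * atan(2/s)/3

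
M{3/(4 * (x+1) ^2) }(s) -3 * pi * (s - 1) /(4 * sin(pi * s) ) 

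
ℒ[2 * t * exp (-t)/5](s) 2/ (5 * (s+1)^2)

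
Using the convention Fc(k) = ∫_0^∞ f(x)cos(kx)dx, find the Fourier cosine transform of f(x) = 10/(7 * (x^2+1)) 5 * pi * exp(-k)/7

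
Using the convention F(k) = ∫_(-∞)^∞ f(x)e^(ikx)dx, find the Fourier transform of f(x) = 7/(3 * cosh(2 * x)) 7 * pi/(6 * cosh(pi * k/4))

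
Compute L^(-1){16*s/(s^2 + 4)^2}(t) 4*t*sin(2*t)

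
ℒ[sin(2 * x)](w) 2/(w^2 + 4)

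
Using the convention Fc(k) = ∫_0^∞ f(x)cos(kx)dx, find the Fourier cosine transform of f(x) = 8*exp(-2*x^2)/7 2*sqrt(2)*sqrt(pi)*exp(-k^2/8)/7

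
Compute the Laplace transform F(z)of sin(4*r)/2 2/(z^2 + 16)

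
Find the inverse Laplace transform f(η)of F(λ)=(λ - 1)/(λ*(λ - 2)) exp(η)*cosh(η)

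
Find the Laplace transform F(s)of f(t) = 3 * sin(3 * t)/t 3 * atan(3/s)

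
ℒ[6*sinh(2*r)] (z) 12/(z^2 - 4)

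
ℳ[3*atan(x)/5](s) -3*pi*sec(pi*s/2)/(10*s)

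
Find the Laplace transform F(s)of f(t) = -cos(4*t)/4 -s/(4*s^2 + 64)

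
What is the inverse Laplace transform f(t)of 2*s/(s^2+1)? 2*cos(t)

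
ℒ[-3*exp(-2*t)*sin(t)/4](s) -3/(4*(s+2)^2+4)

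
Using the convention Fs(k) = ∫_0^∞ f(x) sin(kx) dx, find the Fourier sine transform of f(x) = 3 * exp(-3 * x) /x 3 * atan(k/3) 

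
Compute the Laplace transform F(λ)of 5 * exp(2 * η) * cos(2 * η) 5 * (λ - 2)/((λ - 2)^2 + 4)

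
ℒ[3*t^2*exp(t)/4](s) 3/(2*(s - 1)^3)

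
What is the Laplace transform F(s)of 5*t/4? 5/(4*s^2)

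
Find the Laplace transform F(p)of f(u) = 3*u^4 72/p^5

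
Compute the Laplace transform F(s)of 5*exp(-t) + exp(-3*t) 1/(s + 3) + 5/(s + 1)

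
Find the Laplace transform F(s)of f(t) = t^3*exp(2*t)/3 2/(s - 2)^4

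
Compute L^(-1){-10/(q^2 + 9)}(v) -10*sin(3*v)/3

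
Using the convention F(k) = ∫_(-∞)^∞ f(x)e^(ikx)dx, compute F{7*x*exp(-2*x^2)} 7*sqrt(2)*I*sqrt(pi)*k*exp(-k^2/8)/8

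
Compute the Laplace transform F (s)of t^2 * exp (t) 2/ (s - 1)^3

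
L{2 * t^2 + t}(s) s^(-2) + 4/s^3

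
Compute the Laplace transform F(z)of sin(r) 1/(z^2+1)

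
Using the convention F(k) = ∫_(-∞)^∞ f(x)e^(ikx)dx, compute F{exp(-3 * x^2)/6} sqrt(3) * sqrt(pi) * exp(-k^2/12)/18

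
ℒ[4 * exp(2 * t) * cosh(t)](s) 4 * (s - 2)/((s - 2)^2 - 1)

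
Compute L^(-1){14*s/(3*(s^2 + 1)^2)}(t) 7*t*sin(t)/3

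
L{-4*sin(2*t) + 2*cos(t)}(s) 2*s/(s^2 + 1) - 8/(s^2 + 4)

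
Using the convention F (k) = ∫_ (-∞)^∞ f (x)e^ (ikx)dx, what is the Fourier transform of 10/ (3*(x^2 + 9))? 10*pi*exp (-3*Abs (k))/9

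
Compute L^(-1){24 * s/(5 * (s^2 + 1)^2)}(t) 12 * t * sin(t)/5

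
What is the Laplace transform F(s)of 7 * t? 7/s^2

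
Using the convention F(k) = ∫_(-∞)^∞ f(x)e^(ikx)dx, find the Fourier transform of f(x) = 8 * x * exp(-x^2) 4 * I * sqrt(pi) * k * exp(-k^2/4)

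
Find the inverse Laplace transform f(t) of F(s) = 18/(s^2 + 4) 9*sin(2*t) 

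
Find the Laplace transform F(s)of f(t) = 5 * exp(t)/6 5/(6 * (s - 1))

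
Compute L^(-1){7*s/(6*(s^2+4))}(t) 7*cos(2*t)/6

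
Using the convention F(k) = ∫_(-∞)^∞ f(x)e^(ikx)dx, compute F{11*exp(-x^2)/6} 11*sqrt(pi)*exp(-k^2/4)/6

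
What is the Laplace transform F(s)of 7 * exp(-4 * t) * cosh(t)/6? 7 * (s + 4)/(6 * ((s + 4)^2 - 1))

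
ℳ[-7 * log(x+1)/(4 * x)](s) 7 * pi * csc(pi * s)/(4 * (s - 1))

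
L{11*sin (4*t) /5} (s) 44/ (5*(s^2 + 16) ) 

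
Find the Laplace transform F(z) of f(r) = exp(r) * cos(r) (z - 1) /((z - 1) ^2 + 1) 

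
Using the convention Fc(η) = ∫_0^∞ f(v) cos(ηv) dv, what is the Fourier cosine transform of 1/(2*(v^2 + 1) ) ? pi*exp(-η) /4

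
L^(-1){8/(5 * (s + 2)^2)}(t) 8 * t * exp(-2 * t)/5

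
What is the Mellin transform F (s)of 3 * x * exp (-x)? 3 * gamma (s + 1)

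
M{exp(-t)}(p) gamma(p)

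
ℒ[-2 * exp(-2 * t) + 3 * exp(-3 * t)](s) 3/(s + 3) - 2/(s + 2)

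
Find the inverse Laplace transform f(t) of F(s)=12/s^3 6*t^2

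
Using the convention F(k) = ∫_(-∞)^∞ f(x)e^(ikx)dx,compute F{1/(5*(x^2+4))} pi*exp(-2*Abs(k))/10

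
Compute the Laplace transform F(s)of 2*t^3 12/s^4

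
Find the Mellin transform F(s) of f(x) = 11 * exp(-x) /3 11 * gamma(s) /3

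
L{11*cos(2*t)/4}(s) 11*s/(4*(s^2 + 4))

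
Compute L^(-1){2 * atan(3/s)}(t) 2 * sin(3 * t)/t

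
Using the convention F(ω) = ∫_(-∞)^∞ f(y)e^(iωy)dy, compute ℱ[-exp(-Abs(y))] -2/(ω^2 + 1)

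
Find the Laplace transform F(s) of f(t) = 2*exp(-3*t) 2/(s + 3) 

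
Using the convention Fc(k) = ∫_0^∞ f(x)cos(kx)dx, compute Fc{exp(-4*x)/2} 2/(k^2 + 16)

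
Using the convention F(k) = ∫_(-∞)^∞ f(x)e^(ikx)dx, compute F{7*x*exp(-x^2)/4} 7*I*sqrt(pi)*k*exp(-k^2/4)/8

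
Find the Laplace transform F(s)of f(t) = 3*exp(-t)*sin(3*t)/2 9/(2*((s + 1)^2 + 9))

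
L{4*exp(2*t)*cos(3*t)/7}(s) 4*(s - 2)/(7*((s - 2)^2 + 9))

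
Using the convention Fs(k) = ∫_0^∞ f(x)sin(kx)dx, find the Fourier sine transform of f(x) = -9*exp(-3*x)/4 -9*k/(4*k^2 + 36)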